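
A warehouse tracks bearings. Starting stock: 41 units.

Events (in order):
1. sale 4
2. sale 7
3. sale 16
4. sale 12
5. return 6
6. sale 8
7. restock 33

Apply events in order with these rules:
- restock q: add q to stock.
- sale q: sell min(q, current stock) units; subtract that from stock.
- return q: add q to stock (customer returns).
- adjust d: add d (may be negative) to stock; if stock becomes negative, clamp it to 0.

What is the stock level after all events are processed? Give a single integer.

Processing events:
Start: stock = 41
  Event 1 (sale 4): sell min(4,41)=4. stock: 41 - 4 = 37. total_sold = 4
  Event 2 (sale 7): sell min(7,37)=7. stock: 37 - 7 = 30. total_sold = 11
  Event 3 (sale 16): sell min(16,30)=16. stock: 30 - 16 = 14. total_sold = 27
  Event 4 (sale 12): sell min(12,14)=12. stock: 14 - 12 = 2. total_sold = 39
  Event 5 (return 6): 2 + 6 = 8
  Event 6 (sale 8): sell min(8,8)=8. stock: 8 - 8 = 0. total_sold = 47
  Event 7 (restock 33): 0 + 33 = 33
Final: stock = 33, total_sold = 47

Answer: 33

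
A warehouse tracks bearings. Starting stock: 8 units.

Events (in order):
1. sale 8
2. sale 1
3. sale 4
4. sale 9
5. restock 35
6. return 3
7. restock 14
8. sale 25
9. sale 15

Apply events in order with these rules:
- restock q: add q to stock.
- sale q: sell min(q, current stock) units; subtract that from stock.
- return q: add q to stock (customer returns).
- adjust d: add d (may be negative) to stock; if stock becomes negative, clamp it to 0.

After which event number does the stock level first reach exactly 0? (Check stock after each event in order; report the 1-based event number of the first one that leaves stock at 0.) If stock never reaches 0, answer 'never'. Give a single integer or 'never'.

Processing events:
Start: stock = 8
  Event 1 (sale 8): sell min(8,8)=8. stock: 8 - 8 = 0. total_sold = 8
  Event 2 (sale 1): sell min(1,0)=0. stock: 0 - 0 = 0. total_sold = 8
  Event 3 (sale 4): sell min(4,0)=0. stock: 0 - 0 = 0. total_sold = 8
  Event 4 (sale 9): sell min(9,0)=0. stock: 0 - 0 = 0. total_sold = 8
  Event 5 (restock 35): 0 + 35 = 35
  Event 6 (return 3): 35 + 3 = 38
  Event 7 (restock 14): 38 + 14 = 52
  Event 8 (sale 25): sell min(25,52)=25. stock: 52 - 25 = 27. total_sold = 33
  Event 9 (sale 15): sell min(15,27)=15. stock: 27 - 15 = 12. total_sold = 48
Final: stock = 12, total_sold = 48

First zero at event 1.

Answer: 1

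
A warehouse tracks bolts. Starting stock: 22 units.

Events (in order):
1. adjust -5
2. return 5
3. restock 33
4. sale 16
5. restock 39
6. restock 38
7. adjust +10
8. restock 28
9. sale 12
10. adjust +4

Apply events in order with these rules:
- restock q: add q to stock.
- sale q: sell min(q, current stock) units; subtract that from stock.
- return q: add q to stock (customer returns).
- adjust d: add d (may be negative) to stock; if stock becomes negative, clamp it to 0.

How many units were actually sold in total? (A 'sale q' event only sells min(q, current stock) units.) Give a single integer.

Processing events:
Start: stock = 22
  Event 1 (adjust -5): 22 + -5 = 17
  Event 2 (return 5): 17 + 5 = 22
  Event 3 (restock 33): 22 + 33 = 55
  Event 4 (sale 16): sell min(16,55)=16. stock: 55 - 16 = 39. total_sold = 16
  Event 5 (restock 39): 39 + 39 = 78
  Event 6 (restock 38): 78 + 38 = 116
  Event 7 (adjust +10): 116 + 10 = 126
  Event 8 (restock 28): 126 + 28 = 154
  Event 9 (sale 12): sell min(12,154)=12. stock: 154 - 12 = 142. total_sold = 28
  Event 10 (adjust +4): 142 + 4 = 146
Final: stock = 146, total_sold = 28

Answer: 28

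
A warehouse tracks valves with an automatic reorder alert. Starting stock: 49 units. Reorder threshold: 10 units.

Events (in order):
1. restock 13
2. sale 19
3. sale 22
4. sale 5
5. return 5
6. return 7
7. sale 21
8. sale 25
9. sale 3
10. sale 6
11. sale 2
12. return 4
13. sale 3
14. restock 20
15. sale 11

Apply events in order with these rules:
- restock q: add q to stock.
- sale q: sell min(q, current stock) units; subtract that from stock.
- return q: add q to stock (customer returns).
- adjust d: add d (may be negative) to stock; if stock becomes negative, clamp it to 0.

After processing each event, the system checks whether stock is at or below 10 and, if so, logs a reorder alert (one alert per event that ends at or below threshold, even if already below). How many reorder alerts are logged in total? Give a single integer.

Answer: 8

Derivation:
Processing events:
Start: stock = 49
  Event 1 (restock 13): 49 + 13 = 62
  Event 2 (sale 19): sell min(19,62)=19. stock: 62 - 19 = 43. total_sold = 19
  Event 3 (sale 22): sell min(22,43)=22. stock: 43 - 22 = 21. total_sold = 41
  Event 4 (sale 5): sell min(5,21)=5. stock: 21 - 5 = 16. total_sold = 46
  Event 5 (return 5): 16 + 5 = 21
  Event 6 (return 7): 21 + 7 = 28
  Event 7 (sale 21): sell min(21,28)=21. stock: 28 - 21 = 7. total_sold = 67
  Event 8 (sale 25): sell min(25,7)=7. stock: 7 - 7 = 0. total_sold = 74
  Event 9 (sale 3): sell min(3,0)=0. stock: 0 - 0 = 0. total_sold = 74
  Event 10 (sale 6): sell min(6,0)=0. stock: 0 - 0 = 0. total_sold = 74
  Event 11 (sale 2): sell min(2,0)=0. stock: 0 - 0 = 0. total_sold = 74
  Event 12 (return 4): 0 + 4 = 4
  Event 13 (sale 3): sell min(3,4)=3. stock: 4 - 3 = 1. total_sold = 77
  Event 14 (restock 20): 1 + 20 = 21
  Event 15 (sale 11): sell min(11,21)=11. stock: 21 - 11 = 10. total_sold = 88
Final: stock = 10, total_sold = 88

Checking against threshold 10:
  After event 1: stock=62 > 10
  After event 2: stock=43 > 10
  After event 3: stock=21 > 10
  After event 4: stock=16 > 10
  After event 5: stock=21 > 10
  After event 6: stock=28 > 10
  After event 7: stock=7 <= 10 -> ALERT
  After event 8: stock=0 <= 10 -> ALERT
  After event 9: stock=0 <= 10 -> ALERT
  After event 10: stock=0 <= 10 -> ALERT
  After event 11: stock=0 <= 10 -> ALERT
  After event 12: stock=4 <= 10 -> ALERT
  After event 13: stock=1 <= 10 -> ALERT
  After event 14: stock=21 > 10
  After event 15: stock=10 <= 10 -> ALERT
Alert events: [7, 8, 9, 10, 11, 12, 13, 15]. Count = 8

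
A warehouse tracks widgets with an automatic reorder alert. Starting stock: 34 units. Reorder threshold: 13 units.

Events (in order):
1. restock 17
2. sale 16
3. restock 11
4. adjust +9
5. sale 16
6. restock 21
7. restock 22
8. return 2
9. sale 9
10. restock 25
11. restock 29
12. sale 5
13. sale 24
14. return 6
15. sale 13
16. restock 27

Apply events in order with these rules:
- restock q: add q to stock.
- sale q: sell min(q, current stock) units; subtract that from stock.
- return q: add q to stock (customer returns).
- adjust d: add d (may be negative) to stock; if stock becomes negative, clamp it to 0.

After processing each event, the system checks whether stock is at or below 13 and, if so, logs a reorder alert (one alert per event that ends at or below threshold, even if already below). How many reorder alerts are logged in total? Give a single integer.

Processing events:
Start: stock = 34
  Event 1 (restock 17): 34 + 17 = 51
  Event 2 (sale 16): sell min(16,51)=16. stock: 51 - 16 = 35. total_sold = 16
  Event 3 (restock 11): 35 + 11 = 46
  Event 4 (adjust +9): 46 + 9 = 55
  Event 5 (sale 16): sell min(16,55)=16. stock: 55 - 16 = 39. total_sold = 32
  Event 6 (restock 21): 39 + 21 = 60
  Event 7 (restock 22): 60 + 22 = 82
  Event 8 (return 2): 82 + 2 = 84
  Event 9 (sale 9): sell min(9,84)=9. stock: 84 - 9 = 75. total_sold = 41
  Event 10 (restock 25): 75 + 25 = 100
  Event 11 (restock 29): 100 + 29 = 129
  Event 12 (sale 5): sell min(5,129)=5. stock: 129 - 5 = 124. total_sold = 46
  Event 13 (sale 24): sell min(24,124)=24. stock: 124 - 24 = 100. total_sold = 70
  Event 14 (return 6): 100 + 6 = 106
  Event 15 (sale 13): sell min(13,106)=13. stock: 106 - 13 = 93. total_sold = 83
  Event 16 (restock 27): 93 + 27 = 120
Final: stock = 120, total_sold = 83

Checking against threshold 13:
  After event 1: stock=51 > 13
  After event 2: stock=35 > 13
  After event 3: stock=46 > 13
  After event 4: stock=55 > 13
  After event 5: stock=39 > 13
  After event 6: stock=60 > 13
  After event 7: stock=82 > 13
  After event 8: stock=84 > 13
  After event 9: stock=75 > 13
  After event 10: stock=100 > 13
  After event 11: stock=129 > 13
  After event 12: stock=124 > 13
  After event 13: stock=100 > 13
  After event 14: stock=106 > 13
  After event 15: stock=93 > 13
  After event 16: stock=120 > 13
Alert events: []. Count = 0

Answer: 0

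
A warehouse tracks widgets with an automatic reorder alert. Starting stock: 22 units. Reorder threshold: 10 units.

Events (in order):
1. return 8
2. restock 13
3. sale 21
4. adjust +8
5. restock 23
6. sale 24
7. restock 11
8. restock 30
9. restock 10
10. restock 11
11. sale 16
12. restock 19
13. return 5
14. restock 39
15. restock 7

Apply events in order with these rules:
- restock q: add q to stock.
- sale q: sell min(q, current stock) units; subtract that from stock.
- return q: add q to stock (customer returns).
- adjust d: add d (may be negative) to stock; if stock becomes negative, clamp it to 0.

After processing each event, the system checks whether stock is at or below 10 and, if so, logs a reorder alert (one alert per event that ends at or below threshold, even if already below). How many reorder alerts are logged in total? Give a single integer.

Processing events:
Start: stock = 22
  Event 1 (return 8): 22 + 8 = 30
  Event 2 (restock 13): 30 + 13 = 43
  Event 3 (sale 21): sell min(21,43)=21. stock: 43 - 21 = 22. total_sold = 21
  Event 4 (adjust +8): 22 + 8 = 30
  Event 5 (restock 23): 30 + 23 = 53
  Event 6 (sale 24): sell min(24,53)=24. stock: 53 - 24 = 29. total_sold = 45
  Event 7 (restock 11): 29 + 11 = 40
  Event 8 (restock 30): 40 + 30 = 70
  Event 9 (restock 10): 70 + 10 = 80
  Event 10 (restock 11): 80 + 11 = 91
  Event 11 (sale 16): sell min(16,91)=16. stock: 91 - 16 = 75. total_sold = 61
  Event 12 (restock 19): 75 + 19 = 94
  Event 13 (return 5): 94 + 5 = 99
  Event 14 (restock 39): 99 + 39 = 138
  Event 15 (restock 7): 138 + 7 = 145
Final: stock = 145, total_sold = 61

Checking against threshold 10:
  After event 1: stock=30 > 10
  After event 2: stock=43 > 10
  After event 3: stock=22 > 10
  After event 4: stock=30 > 10
  After event 5: stock=53 > 10
  After event 6: stock=29 > 10
  After event 7: stock=40 > 10
  After event 8: stock=70 > 10
  After event 9: stock=80 > 10
  After event 10: stock=91 > 10
  After event 11: stock=75 > 10
  After event 12: stock=94 > 10
  After event 13: stock=99 > 10
  After event 14: stock=138 > 10
  After event 15: stock=145 > 10
Alert events: []. Count = 0

Answer: 0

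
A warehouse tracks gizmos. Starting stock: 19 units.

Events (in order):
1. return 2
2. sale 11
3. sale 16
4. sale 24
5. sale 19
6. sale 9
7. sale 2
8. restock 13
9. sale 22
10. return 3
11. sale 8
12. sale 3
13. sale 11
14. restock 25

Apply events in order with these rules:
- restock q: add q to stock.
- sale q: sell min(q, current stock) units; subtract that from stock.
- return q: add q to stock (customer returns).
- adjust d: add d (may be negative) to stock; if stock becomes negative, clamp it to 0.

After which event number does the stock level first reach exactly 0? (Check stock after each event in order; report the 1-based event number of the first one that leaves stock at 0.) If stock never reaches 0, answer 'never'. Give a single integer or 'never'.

Answer: 3

Derivation:
Processing events:
Start: stock = 19
  Event 1 (return 2): 19 + 2 = 21
  Event 2 (sale 11): sell min(11,21)=11. stock: 21 - 11 = 10. total_sold = 11
  Event 3 (sale 16): sell min(16,10)=10. stock: 10 - 10 = 0. total_sold = 21
  Event 4 (sale 24): sell min(24,0)=0. stock: 0 - 0 = 0. total_sold = 21
  Event 5 (sale 19): sell min(19,0)=0. stock: 0 - 0 = 0. total_sold = 21
  Event 6 (sale 9): sell min(9,0)=0. stock: 0 - 0 = 0. total_sold = 21
  Event 7 (sale 2): sell min(2,0)=0. stock: 0 - 0 = 0. total_sold = 21
  Event 8 (restock 13): 0 + 13 = 13
  Event 9 (sale 22): sell min(22,13)=13. stock: 13 - 13 = 0. total_sold = 34
  Event 10 (return 3): 0 + 3 = 3
  Event 11 (sale 8): sell min(8,3)=3. stock: 3 - 3 = 0. total_sold = 37
  Event 12 (sale 3): sell min(3,0)=0. stock: 0 - 0 = 0. total_sold = 37
  Event 13 (sale 11): sell min(11,0)=0. stock: 0 - 0 = 0. total_sold = 37
  Event 14 (restock 25): 0 + 25 = 25
Final: stock = 25, total_sold = 37

First zero at event 3.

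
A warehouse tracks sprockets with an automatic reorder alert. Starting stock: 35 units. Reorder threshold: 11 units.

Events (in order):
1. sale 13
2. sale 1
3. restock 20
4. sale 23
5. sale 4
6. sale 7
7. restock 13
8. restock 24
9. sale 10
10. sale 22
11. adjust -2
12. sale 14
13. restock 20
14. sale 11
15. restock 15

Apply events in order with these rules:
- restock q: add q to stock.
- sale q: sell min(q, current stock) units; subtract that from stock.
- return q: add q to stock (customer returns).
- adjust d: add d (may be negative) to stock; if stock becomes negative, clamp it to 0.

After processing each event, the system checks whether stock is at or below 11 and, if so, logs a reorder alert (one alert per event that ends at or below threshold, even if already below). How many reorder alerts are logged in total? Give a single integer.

Answer: 4

Derivation:
Processing events:
Start: stock = 35
  Event 1 (sale 13): sell min(13,35)=13. stock: 35 - 13 = 22. total_sold = 13
  Event 2 (sale 1): sell min(1,22)=1. stock: 22 - 1 = 21. total_sold = 14
  Event 3 (restock 20): 21 + 20 = 41
  Event 4 (sale 23): sell min(23,41)=23. stock: 41 - 23 = 18. total_sold = 37
  Event 5 (sale 4): sell min(4,18)=4. stock: 18 - 4 = 14. total_sold = 41
  Event 6 (sale 7): sell min(7,14)=7. stock: 14 - 7 = 7. total_sold = 48
  Event 7 (restock 13): 7 + 13 = 20
  Event 8 (restock 24): 20 + 24 = 44
  Event 9 (sale 10): sell min(10,44)=10. stock: 44 - 10 = 34. total_sold = 58
  Event 10 (sale 22): sell min(22,34)=22. stock: 34 - 22 = 12. total_sold = 80
  Event 11 (adjust -2): 12 + -2 = 10
  Event 12 (sale 14): sell min(14,10)=10. stock: 10 - 10 = 0. total_sold = 90
  Event 13 (restock 20): 0 + 20 = 20
  Event 14 (sale 11): sell min(11,20)=11. stock: 20 - 11 = 9. total_sold = 101
  Event 15 (restock 15): 9 + 15 = 24
Final: stock = 24, total_sold = 101

Checking against threshold 11:
  After event 1: stock=22 > 11
  After event 2: stock=21 > 11
  After event 3: stock=41 > 11
  After event 4: stock=18 > 11
  After event 5: stock=14 > 11
  After event 6: stock=7 <= 11 -> ALERT
  After event 7: stock=20 > 11
  After event 8: stock=44 > 11
  After event 9: stock=34 > 11
  After event 10: stock=12 > 11
  After event 11: stock=10 <= 11 -> ALERT
  After event 12: stock=0 <= 11 -> ALERT
  After event 13: stock=20 > 11
  After event 14: stock=9 <= 11 -> ALERT
  After event 15: stock=24 > 11
Alert events: [6, 11, 12, 14]. Count = 4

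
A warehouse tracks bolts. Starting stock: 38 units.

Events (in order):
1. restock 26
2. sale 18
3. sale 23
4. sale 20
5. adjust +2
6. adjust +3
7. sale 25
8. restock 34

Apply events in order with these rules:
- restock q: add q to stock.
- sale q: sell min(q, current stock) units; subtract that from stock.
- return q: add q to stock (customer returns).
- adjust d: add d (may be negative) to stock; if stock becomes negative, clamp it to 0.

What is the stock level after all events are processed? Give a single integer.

Processing events:
Start: stock = 38
  Event 1 (restock 26): 38 + 26 = 64
  Event 2 (sale 18): sell min(18,64)=18. stock: 64 - 18 = 46. total_sold = 18
  Event 3 (sale 23): sell min(23,46)=23. stock: 46 - 23 = 23. total_sold = 41
  Event 4 (sale 20): sell min(20,23)=20. stock: 23 - 20 = 3. total_sold = 61
  Event 5 (adjust +2): 3 + 2 = 5
  Event 6 (adjust +3): 5 + 3 = 8
  Event 7 (sale 25): sell min(25,8)=8. stock: 8 - 8 = 0. total_sold = 69
  Event 8 (restock 34): 0 + 34 = 34
Final: stock = 34, total_sold = 69

Answer: 34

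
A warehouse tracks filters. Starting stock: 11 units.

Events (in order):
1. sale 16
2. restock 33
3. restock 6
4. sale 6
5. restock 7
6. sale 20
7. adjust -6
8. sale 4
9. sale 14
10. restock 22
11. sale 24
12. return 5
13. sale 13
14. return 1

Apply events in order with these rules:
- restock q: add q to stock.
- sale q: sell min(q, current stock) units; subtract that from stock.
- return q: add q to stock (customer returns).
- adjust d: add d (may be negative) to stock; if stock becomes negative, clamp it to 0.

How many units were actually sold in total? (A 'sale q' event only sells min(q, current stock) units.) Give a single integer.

Answer: 78

Derivation:
Processing events:
Start: stock = 11
  Event 1 (sale 16): sell min(16,11)=11. stock: 11 - 11 = 0. total_sold = 11
  Event 2 (restock 33): 0 + 33 = 33
  Event 3 (restock 6): 33 + 6 = 39
  Event 4 (sale 6): sell min(6,39)=6. stock: 39 - 6 = 33. total_sold = 17
  Event 5 (restock 7): 33 + 7 = 40
  Event 6 (sale 20): sell min(20,40)=20. stock: 40 - 20 = 20. total_sold = 37
  Event 7 (adjust -6): 20 + -6 = 14
  Event 8 (sale 4): sell min(4,14)=4. stock: 14 - 4 = 10. total_sold = 41
  Event 9 (sale 14): sell min(14,10)=10. stock: 10 - 10 = 0. total_sold = 51
  Event 10 (restock 22): 0 + 22 = 22
  Event 11 (sale 24): sell min(24,22)=22. stock: 22 - 22 = 0. total_sold = 73
  Event 12 (return 5): 0 + 5 = 5
  Event 13 (sale 13): sell min(13,5)=5. stock: 5 - 5 = 0. total_sold = 78
  Event 14 (return 1): 0 + 1 = 1
Final: stock = 1, total_sold = 78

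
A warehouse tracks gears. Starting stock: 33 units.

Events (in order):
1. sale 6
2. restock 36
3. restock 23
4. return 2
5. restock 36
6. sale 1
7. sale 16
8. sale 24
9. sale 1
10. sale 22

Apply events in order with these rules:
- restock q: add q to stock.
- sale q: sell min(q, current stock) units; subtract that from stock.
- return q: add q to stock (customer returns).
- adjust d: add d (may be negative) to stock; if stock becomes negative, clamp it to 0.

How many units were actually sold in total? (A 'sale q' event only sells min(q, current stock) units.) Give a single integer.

Processing events:
Start: stock = 33
  Event 1 (sale 6): sell min(6,33)=6. stock: 33 - 6 = 27. total_sold = 6
  Event 2 (restock 36): 27 + 36 = 63
  Event 3 (restock 23): 63 + 23 = 86
  Event 4 (return 2): 86 + 2 = 88
  Event 5 (restock 36): 88 + 36 = 124
  Event 6 (sale 1): sell min(1,124)=1. stock: 124 - 1 = 123. total_sold = 7
  Event 7 (sale 16): sell min(16,123)=16. stock: 123 - 16 = 107. total_sold = 23
  Event 8 (sale 24): sell min(24,107)=24. stock: 107 - 24 = 83. total_sold = 47
  Event 9 (sale 1): sell min(1,83)=1. stock: 83 - 1 = 82. total_sold = 48
  Event 10 (sale 22): sell min(22,82)=22. stock: 82 - 22 = 60. total_sold = 70
Final: stock = 60, total_sold = 70

Answer: 70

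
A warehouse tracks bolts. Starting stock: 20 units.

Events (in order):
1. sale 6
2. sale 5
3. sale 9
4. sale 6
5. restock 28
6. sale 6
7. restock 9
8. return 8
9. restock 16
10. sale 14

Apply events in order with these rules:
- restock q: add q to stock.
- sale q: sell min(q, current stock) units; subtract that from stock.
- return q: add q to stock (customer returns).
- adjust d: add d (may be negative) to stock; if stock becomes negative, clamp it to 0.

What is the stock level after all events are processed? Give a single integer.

Processing events:
Start: stock = 20
  Event 1 (sale 6): sell min(6,20)=6. stock: 20 - 6 = 14. total_sold = 6
  Event 2 (sale 5): sell min(5,14)=5. stock: 14 - 5 = 9. total_sold = 11
  Event 3 (sale 9): sell min(9,9)=9. stock: 9 - 9 = 0. total_sold = 20
  Event 4 (sale 6): sell min(6,0)=0. stock: 0 - 0 = 0. total_sold = 20
  Event 5 (restock 28): 0 + 28 = 28
  Event 6 (sale 6): sell min(6,28)=6. stock: 28 - 6 = 22. total_sold = 26
  Event 7 (restock 9): 22 + 9 = 31
  Event 8 (return 8): 31 + 8 = 39
  Event 9 (restock 16): 39 + 16 = 55
  Event 10 (sale 14): sell min(14,55)=14. stock: 55 - 14 = 41. total_sold = 40
Final: stock = 41, total_sold = 40

Answer: 41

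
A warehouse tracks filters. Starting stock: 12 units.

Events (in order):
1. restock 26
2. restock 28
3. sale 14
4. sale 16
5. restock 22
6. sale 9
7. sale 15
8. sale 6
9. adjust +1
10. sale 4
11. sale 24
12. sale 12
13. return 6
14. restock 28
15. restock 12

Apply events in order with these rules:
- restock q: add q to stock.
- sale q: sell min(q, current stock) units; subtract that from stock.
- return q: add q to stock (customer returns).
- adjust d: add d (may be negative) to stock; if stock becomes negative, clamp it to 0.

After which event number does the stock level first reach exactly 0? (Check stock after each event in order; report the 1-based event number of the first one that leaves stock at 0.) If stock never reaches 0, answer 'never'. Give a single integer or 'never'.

Answer: 12

Derivation:
Processing events:
Start: stock = 12
  Event 1 (restock 26): 12 + 26 = 38
  Event 2 (restock 28): 38 + 28 = 66
  Event 3 (sale 14): sell min(14,66)=14. stock: 66 - 14 = 52. total_sold = 14
  Event 4 (sale 16): sell min(16,52)=16. stock: 52 - 16 = 36. total_sold = 30
  Event 5 (restock 22): 36 + 22 = 58
  Event 6 (sale 9): sell min(9,58)=9. stock: 58 - 9 = 49. total_sold = 39
  Event 7 (sale 15): sell min(15,49)=15. stock: 49 - 15 = 34. total_sold = 54
  Event 8 (sale 6): sell min(6,34)=6. stock: 34 - 6 = 28. total_sold = 60
  Event 9 (adjust +1): 28 + 1 = 29
  Event 10 (sale 4): sell min(4,29)=4. stock: 29 - 4 = 25. total_sold = 64
  Event 11 (sale 24): sell min(24,25)=24. stock: 25 - 24 = 1. total_sold = 88
  Event 12 (sale 12): sell min(12,1)=1. stock: 1 - 1 = 0. total_sold = 89
  Event 13 (return 6): 0 + 6 = 6
  Event 14 (restock 28): 6 + 28 = 34
  Event 15 (restock 12): 34 + 12 = 46
Final: stock = 46, total_sold = 89

First zero at event 12.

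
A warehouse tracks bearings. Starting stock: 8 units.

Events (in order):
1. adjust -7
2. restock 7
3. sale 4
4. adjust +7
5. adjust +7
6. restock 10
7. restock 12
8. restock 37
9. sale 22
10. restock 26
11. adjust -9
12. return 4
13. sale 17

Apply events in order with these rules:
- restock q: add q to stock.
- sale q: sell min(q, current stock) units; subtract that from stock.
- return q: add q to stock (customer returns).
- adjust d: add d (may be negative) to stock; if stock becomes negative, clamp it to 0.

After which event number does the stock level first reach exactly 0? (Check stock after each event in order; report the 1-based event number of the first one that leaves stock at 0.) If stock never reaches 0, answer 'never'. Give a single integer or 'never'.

Processing events:
Start: stock = 8
  Event 1 (adjust -7): 8 + -7 = 1
  Event 2 (restock 7): 1 + 7 = 8
  Event 3 (sale 4): sell min(4,8)=4. stock: 8 - 4 = 4. total_sold = 4
  Event 4 (adjust +7): 4 + 7 = 11
  Event 5 (adjust +7): 11 + 7 = 18
  Event 6 (restock 10): 18 + 10 = 28
  Event 7 (restock 12): 28 + 12 = 40
  Event 8 (restock 37): 40 + 37 = 77
  Event 9 (sale 22): sell min(22,77)=22. stock: 77 - 22 = 55. total_sold = 26
  Event 10 (restock 26): 55 + 26 = 81
  Event 11 (adjust -9): 81 + -9 = 72
  Event 12 (return 4): 72 + 4 = 76
  Event 13 (sale 17): sell min(17,76)=17. stock: 76 - 17 = 59. total_sold = 43
Final: stock = 59, total_sold = 43

Stock never reaches 0.

Answer: never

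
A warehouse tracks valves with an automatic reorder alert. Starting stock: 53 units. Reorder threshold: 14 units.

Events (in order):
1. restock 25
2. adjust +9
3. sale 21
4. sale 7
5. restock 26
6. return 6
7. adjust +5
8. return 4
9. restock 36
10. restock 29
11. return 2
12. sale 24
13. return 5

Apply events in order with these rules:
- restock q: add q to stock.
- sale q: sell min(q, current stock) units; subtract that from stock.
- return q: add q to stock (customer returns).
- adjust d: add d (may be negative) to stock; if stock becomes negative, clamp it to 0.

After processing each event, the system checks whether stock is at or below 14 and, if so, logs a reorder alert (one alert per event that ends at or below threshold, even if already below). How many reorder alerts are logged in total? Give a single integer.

Answer: 0

Derivation:
Processing events:
Start: stock = 53
  Event 1 (restock 25): 53 + 25 = 78
  Event 2 (adjust +9): 78 + 9 = 87
  Event 3 (sale 21): sell min(21,87)=21. stock: 87 - 21 = 66. total_sold = 21
  Event 4 (sale 7): sell min(7,66)=7. stock: 66 - 7 = 59. total_sold = 28
  Event 5 (restock 26): 59 + 26 = 85
  Event 6 (return 6): 85 + 6 = 91
  Event 7 (adjust +5): 91 + 5 = 96
  Event 8 (return 4): 96 + 4 = 100
  Event 9 (restock 36): 100 + 36 = 136
  Event 10 (restock 29): 136 + 29 = 165
  Event 11 (return 2): 165 + 2 = 167
  Event 12 (sale 24): sell min(24,167)=24. stock: 167 - 24 = 143. total_sold = 52
  Event 13 (return 5): 143 + 5 = 148
Final: stock = 148, total_sold = 52

Checking against threshold 14:
  After event 1: stock=78 > 14
  After event 2: stock=87 > 14
  After event 3: stock=66 > 14
  After event 4: stock=59 > 14
  After event 5: stock=85 > 14
  After event 6: stock=91 > 14
  After event 7: stock=96 > 14
  After event 8: stock=100 > 14
  After event 9: stock=136 > 14
  After event 10: stock=165 > 14
  After event 11: stock=167 > 14
  After event 12: stock=143 > 14
  After event 13: stock=148 > 14
Alert events: []. Count = 0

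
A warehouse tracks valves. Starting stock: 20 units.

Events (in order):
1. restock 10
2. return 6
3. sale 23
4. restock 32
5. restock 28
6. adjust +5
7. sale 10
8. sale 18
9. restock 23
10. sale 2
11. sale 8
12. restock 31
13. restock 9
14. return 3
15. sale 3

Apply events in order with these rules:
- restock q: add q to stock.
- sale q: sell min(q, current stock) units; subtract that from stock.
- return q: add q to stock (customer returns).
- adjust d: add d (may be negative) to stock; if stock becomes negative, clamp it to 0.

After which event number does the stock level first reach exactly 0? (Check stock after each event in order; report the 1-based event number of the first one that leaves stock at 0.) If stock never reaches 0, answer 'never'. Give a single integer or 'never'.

Processing events:
Start: stock = 20
  Event 1 (restock 10): 20 + 10 = 30
  Event 2 (return 6): 30 + 6 = 36
  Event 3 (sale 23): sell min(23,36)=23. stock: 36 - 23 = 13. total_sold = 23
  Event 4 (restock 32): 13 + 32 = 45
  Event 5 (restock 28): 45 + 28 = 73
  Event 6 (adjust +5): 73 + 5 = 78
  Event 7 (sale 10): sell min(10,78)=10. stock: 78 - 10 = 68. total_sold = 33
  Event 8 (sale 18): sell min(18,68)=18. stock: 68 - 18 = 50. total_sold = 51
  Event 9 (restock 23): 50 + 23 = 73
  Event 10 (sale 2): sell min(2,73)=2. stock: 73 - 2 = 71. total_sold = 53
  Event 11 (sale 8): sell min(8,71)=8. stock: 71 - 8 = 63. total_sold = 61
  Event 12 (restock 31): 63 + 31 = 94
  Event 13 (restock 9): 94 + 9 = 103
  Event 14 (return 3): 103 + 3 = 106
  Event 15 (sale 3): sell min(3,106)=3. stock: 106 - 3 = 103. total_sold = 64
Final: stock = 103, total_sold = 64

Stock never reaches 0.

Answer: never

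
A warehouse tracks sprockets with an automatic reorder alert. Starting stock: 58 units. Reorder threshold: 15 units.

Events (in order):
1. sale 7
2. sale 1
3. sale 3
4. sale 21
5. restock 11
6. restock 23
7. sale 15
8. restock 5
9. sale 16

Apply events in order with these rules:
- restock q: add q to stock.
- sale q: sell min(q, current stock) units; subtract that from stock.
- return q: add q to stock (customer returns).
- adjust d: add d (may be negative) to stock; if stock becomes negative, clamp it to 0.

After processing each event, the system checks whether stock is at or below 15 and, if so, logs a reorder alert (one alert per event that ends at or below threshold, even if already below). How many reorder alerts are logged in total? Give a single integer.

Processing events:
Start: stock = 58
  Event 1 (sale 7): sell min(7,58)=7. stock: 58 - 7 = 51. total_sold = 7
  Event 2 (sale 1): sell min(1,51)=1. stock: 51 - 1 = 50. total_sold = 8
  Event 3 (sale 3): sell min(3,50)=3. stock: 50 - 3 = 47. total_sold = 11
  Event 4 (sale 21): sell min(21,47)=21. stock: 47 - 21 = 26. total_sold = 32
  Event 5 (restock 11): 26 + 11 = 37
  Event 6 (restock 23): 37 + 23 = 60
  Event 7 (sale 15): sell min(15,60)=15. stock: 60 - 15 = 45. total_sold = 47
  Event 8 (restock 5): 45 + 5 = 50
  Event 9 (sale 16): sell min(16,50)=16. stock: 50 - 16 = 34. total_sold = 63
Final: stock = 34, total_sold = 63

Checking against threshold 15:
  After event 1: stock=51 > 15
  After event 2: stock=50 > 15
  After event 3: stock=47 > 15
  After event 4: stock=26 > 15
  After event 5: stock=37 > 15
  After event 6: stock=60 > 15
  After event 7: stock=45 > 15
  After event 8: stock=50 > 15
  After event 9: stock=34 > 15
Alert events: []. Count = 0

Answer: 0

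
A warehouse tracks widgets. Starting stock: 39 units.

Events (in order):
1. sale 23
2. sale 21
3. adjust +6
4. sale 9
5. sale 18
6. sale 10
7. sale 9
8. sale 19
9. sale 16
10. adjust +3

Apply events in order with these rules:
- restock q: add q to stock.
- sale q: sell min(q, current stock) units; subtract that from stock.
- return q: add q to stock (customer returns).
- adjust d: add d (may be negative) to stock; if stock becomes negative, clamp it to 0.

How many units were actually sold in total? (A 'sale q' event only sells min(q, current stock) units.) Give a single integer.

Processing events:
Start: stock = 39
  Event 1 (sale 23): sell min(23,39)=23. stock: 39 - 23 = 16. total_sold = 23
  Event 2 (sale 21): sell min(21,16)=16. stock: 16 - 16 = 0. total_sold = 39
  Event 3 (adjust +6): 0 + 6 = 6
  Event 4 (sale 9): sell min(9,6)=6. stock: 6 - 6 = 0. total_sold = 45
  Event 5 (sale 18): sell min(18,0)=0. stock: 0 - 0 = 0. total_sold = 45
  Event 6 (sale 10): sell min(10,0)=0. stock: 0 - 0 = 0. total_sold = 45
  Event 7 (sale 9): sell min(9,0)=0. stock: 0 - 0 = 0. total_sold = 45
  Event 8 (sale 19): sell min(19,0)=0. stock: 0 - 0 = 0. total_sold = 45
  Event 9 (sale 16): sell min(16,0)=0. stock: 0 - 0 = 0. total_sold = 45
  Event 10 (adjust +3): 0 + 3 = 3
Final: stock = 3, total_sold = 45

Answer: 45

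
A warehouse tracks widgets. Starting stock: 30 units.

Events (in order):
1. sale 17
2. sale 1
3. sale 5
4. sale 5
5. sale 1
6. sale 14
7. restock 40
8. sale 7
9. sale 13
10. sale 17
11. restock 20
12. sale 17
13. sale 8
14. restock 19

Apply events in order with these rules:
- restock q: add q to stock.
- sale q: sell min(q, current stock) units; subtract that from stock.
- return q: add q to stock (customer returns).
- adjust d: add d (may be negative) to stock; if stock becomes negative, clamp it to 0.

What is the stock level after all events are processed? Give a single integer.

Answer: 19

Derivation:
Processing events:
Start: stock = 30
  Event 1 (sale 17): sell min(17,30)=17. stock: 30 - 17 = 13. total_sold = 17
  Event 2 (sale 1): sell min(1,13)=1. stock: 13 - 1 = 12. total_sold = 18
  Event 3 (sale 5): sell min(5,12)=5. stock: 12 - 5 = 7. total_sold = 23
  Event 4 (sale 5): sell min(5,7)=5. stock: 7 - 5 = 2. total_sold = 28
  Event 5 (sale 1): sell min(1,2)=1. stock: 2 - 1 = 1. total_sold = 29
  Event 6 (sale 14): sell min(14,1)=1. stock: 1 - 1 = 0. total_sold = 30
  Event 7 (restock 40): 0 + 40 = 40
  Event 8 (sale 7): sell min(7,40)=7. stock: 40 - 7 = 33. total_sold = 37
  Event 9 (sale 13): sell min(13,33)=13. stock: 33 - 13 = 20. total_sold = 50
  Event 10 (sale 17): sell min(17,20)=17. stock: 20 - 17 = 3. total_sold = 67
  Event 11 (restock 20): 3 + 20 = 23
  Event 12 (sale 17): sell min(17,23)=17. stock: 23 - 17 = 6. total_sold = 84
  Event 13 (sale 8): sell min(8,6)=6. stock: 6 - 6 = 0. total_sold = 90
  Event 14 (restock 19): 0 + 19 = 19
Final: stock = 19, total_sold = 90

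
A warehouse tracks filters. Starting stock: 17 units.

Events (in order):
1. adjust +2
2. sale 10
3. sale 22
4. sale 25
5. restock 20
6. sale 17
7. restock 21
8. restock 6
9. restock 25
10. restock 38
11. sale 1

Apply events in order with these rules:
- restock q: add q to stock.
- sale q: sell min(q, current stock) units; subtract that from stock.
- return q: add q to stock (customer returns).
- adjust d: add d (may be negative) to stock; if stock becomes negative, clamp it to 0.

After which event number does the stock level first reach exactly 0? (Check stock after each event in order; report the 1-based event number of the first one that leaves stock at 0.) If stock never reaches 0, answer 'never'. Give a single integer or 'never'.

Processing events:
Start: stock = 17
  Event 1 (adjust +2): 17 + 2 = 19
  Event 2 (sale 10): sell min(10,19)=10. stock: 19 - 10 = 9. total_sold = 10
  Event 3 (sale 22): sell min(22,9)=9. stock: 9 - 9 = 0. total_sold = 19
  Event 4 (sale 25): sell min(25,0)=0. stock: 0 - 0 = 0. total_sold = 19
  Event 5 (restock 20): 0 + 20 = 20
  Event 6 (sale 17): sell min(17,20)=17. stock: 20 - 17 = 3. total_sold = 36
  Event 7 (restock 21): 3 + 21 = 24
  Event 8 (restock 6): 24 + 6 = 30
  Event 9 (restock 25): 30 + 25 = 55
  Event 10 (restock 38): 55 + 38 = 93
  Event 11 (sale 1): sell min(1,93)=1. stock: 93 - 1 = 92. total_sold = 37
Final: stock = 92, total_sold = 37

First zero at event 3.

Answer: 3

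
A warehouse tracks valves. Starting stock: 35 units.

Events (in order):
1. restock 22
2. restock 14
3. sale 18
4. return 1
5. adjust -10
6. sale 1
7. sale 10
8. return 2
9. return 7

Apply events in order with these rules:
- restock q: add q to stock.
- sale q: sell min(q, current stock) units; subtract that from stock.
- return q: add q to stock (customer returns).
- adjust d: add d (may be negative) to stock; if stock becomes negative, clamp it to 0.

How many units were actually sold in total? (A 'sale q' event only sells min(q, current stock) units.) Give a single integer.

Processing events:
Start: stock = 35
  Event 1 (restock 22): 35 + 22 = 57
  Event 2 (restock 14): 57 + 14 = 71
  Event 3 (sale 18): sell min(18,71)=18. stock: 71 - 18 = 53. total_sold = 18
  Event 4 (return 1): 53 + 1 = 54
  Event 5 (adjust -10): 54 + -10 = 44
  Event 6 (sale 1): sell min(1,44)=1. stock: 44 - 1 = 43. total_sold = 19
  Event 7 (sale 10): sell min(10,43)=10. stock: 43 - 10 = 33. total_sold = 29
  Event 8 (return 2): 33 + 2 = 35
  Event 9 (return 7): 35 + 7 = 42
Final: stock = 42, total_sold = 29

Answer: 29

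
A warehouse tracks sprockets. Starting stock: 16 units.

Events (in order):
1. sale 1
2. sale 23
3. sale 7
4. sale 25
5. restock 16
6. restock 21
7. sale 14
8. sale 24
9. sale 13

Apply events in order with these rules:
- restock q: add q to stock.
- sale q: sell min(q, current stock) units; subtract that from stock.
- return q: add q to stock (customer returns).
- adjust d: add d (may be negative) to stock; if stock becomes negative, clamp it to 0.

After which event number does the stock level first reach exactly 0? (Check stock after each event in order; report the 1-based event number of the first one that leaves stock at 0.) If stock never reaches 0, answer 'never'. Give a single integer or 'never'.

Answer: 2

Derivation:
Processing events:
Start: stock = 16
  Event 1 (sale 1): sell min(1,16)=1. stock: 16 - 1 = 15. total_sold = 1
  Event 2 (sale 23): sell min(23,15)=15. stock: 15 - 15 = 0. total_sold = 16
  Event 3 (sale 7): sell min(7,0)=0. stock: 0 - 0 = 0. total_sold = 16
  Event 4 (sale 25): sell min(25,0)=0. stock: 0 - 0 = 0. total_sold = 16
  Event 5 (restock 16): 0 + 16 = 16
  Event 6 (restock 21): 16 + 21 = 37
  Event 7 (sale 14): sell min(14,37)=14. stock: 37 - 14 = 23. total_sold = 30
  Event 8 (sale 24): sell min(24,23)=23. stock: 23 - 23 = 0. total_sold = 53
  Event 9 (sale 13): sell min(13,0)=0. stock: 0 - 0 = 0. total_sold = 53
Final: stock = 0, total_sold = 53

First zero at event 2.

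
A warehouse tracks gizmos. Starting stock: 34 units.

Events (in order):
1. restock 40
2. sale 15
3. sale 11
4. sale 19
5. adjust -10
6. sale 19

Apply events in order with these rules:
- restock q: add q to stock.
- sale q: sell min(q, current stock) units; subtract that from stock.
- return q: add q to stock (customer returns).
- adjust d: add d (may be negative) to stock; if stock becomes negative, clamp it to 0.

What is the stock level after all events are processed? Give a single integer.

Answer: 0

Derivation:
Processing events:
Start: stock = 34
  Event 1 (restock 40): 34 + 40 = 74
  Event 2 (sale 15): sell min(15,74)=15. stock: 74 - 15 = 59. total_sold = 15
  Event 3 (sale 11): sell min(11,59)=11. stock: 59 - 11 = 48. total_sold = 26
  Event 4 (sale 19): sell min(19,48)=19. stock: 48 - 19 = 29. total_sold = 45
  Event 5 (adjust -10): 29 + -10 = 19
  Event 6 (sale 19): sell min(19,19)=19. stock: 19 - 19 = 0. total_sold = 64
Final: stock = 0, total_sold = 64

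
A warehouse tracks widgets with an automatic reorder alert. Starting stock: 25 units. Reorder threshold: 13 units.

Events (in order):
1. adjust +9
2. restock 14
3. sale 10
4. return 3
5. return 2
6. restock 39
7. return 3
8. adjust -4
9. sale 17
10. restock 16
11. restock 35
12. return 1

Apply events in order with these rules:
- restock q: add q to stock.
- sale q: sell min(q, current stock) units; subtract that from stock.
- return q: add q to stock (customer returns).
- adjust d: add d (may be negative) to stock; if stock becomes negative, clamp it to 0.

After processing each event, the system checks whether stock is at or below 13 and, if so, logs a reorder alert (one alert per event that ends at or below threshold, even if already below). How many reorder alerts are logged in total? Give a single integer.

Processing events:
Start: stock = 25
  Event 1 (adjust +9): 25 + 9 = 34
  Event 2 (restock 14): 34 + 14 = 48
  Event 3 (sale 10): sell min(10,48)=10. stock: 48 - 10 = 38. total_sold = 10
  Event 4 (return 3): 38 + 3 = 41
  Event 5 (return 2): 41 + 2 = 43
  Event 6 (restock 39): 43 + 39 = 82
  Event 7 (return 3): 82 + 3 = 85
  Event 8 (adjust -4): 85 + -4 = 81
  Event 9 (sale 17): sell min(17,81)=17. stock: 81 - 17 = 64. total_sold = 27
  Event 10 (restock 16): 64 + 16 = 80
  Event 11 (restock 35): 80 + 35 = 115
  Event 12 (return 1): 115 + 1 = 116
Final: stock = 116, total_sold = 27

Checking against threshold 13:
  After event 1: stock=34 > 13
  After event 2: stock=48 > 13
  After event 3: stock=38 > 13
  After event 4: stock=41 > 13
  After event 5: stock=43 > 13
  After event 6: stock=82 > 13
  After event 7: stock=85 > 13
  After event 8: stock=81 > 13
  After event 9: stock=64 > 13
  After event 10: stock=80 > 13
  After event 11: stock=115 > 13
  After event 12: stock=116 > 13
Alert events: []. Count = 0

Answer: 0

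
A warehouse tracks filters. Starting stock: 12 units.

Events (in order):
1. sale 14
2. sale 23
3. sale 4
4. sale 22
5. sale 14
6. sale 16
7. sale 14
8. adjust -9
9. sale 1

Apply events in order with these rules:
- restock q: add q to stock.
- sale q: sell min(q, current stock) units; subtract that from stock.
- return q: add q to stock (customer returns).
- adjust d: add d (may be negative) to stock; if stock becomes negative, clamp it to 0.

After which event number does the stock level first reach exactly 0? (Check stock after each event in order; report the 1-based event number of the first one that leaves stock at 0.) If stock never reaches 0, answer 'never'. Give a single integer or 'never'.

Processing events:
Start: stock = 12
  Event 1 (sale 14): sell min(14,12)=12. stock: 12 - 12 = 0. total_sold = 12
  Event 2 (sale 23): sell min(23,0)=0. stock: 0 - 0 = 0. total_sold = 12
  Event 3 (sale 4): sell min(4,0)=0. stock: 0 - 0 = 0. total_sold = 12
  Event 4 (sale 22): sell min(22,0)=0. stock: 0 - 0 = 0. total_sold = 12
  Event 5 (sale 14): sell min(14,0)=0. stock: 0 - 0 = 0. total_sold = 12
  Event 6 (sale 16): sell min(16,0)=0. stock: 0 - 0 = 0. total_sold = 12
  Event 7 (sale 14): sell min(14,0)=0. stock: 0 - 0 = 0. total_sold = 12
  Event 8 (adjust -9): 0 + -9 = 0 (clamped to 0)
  Event 9 (sale 1): sell min(1,0)=0. stock: 0 - 0 = 0. total_sold = 12
Final: stock = 0, total_sold = 12

First zero at event 1.

Answer: 1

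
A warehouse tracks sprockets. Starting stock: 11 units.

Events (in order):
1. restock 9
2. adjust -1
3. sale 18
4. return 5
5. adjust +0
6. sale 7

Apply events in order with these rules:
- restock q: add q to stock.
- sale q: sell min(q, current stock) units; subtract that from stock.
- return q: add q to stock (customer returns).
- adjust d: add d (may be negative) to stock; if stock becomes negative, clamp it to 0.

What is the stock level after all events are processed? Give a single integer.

Processing events:
Start: stock = 11
  Event 1 (restock 9): 11 + 9 = 20
  Event 2 (adjust -1): 20 + -1 = 19
  Event 3 (sale 18): sell min(18,19)=18. stock: 19 - 18 = 1. total_sold = 18
  Event 4 (return 5): 1 + 5 = 6
  Event 5 (adjust +0): 6 + 0 = 6
  Event 6 (sale 7): sell min(7,6)=6. stock: 6 - 6 = 0. total_sold = 24
Final: stock = 0, total_sold = 24

Answer: 0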